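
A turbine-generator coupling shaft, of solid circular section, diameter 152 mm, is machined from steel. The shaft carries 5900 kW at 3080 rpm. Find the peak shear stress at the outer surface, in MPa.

ω = 2π·3080/60 = 322.5 rad/s, so T = P/ω = 5900×10³ / 322.5 = 18290 N·m.
J = πd⁴/32 = π(0.152)⁴/32 = 5.241×10^-5 m⁴.
τ_max = T·r/J = 18290 × 0.0760 / 5.241×10^-5 = 2.653×10^7 Pa.

26.5 MPa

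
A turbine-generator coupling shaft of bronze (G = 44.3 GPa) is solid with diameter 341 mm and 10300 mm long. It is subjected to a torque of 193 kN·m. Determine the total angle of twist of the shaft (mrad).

J = πd⁴/32 = π(0.341)⁴/32 = 1.327×10^-3 m⁴.
θ = T·L/(G·J) = 193000 × 10.3 / (44.3×10⁹ × 1.327×10^-3) = 0.03380 rad.

33.8 mrad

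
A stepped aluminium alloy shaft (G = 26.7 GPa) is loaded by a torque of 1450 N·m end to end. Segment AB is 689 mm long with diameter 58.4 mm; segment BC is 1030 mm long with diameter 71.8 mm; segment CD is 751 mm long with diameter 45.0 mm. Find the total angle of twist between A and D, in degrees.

J_AB = π(0.0584)⁴/32 = 1.14×10^-6 m⁴; J_BC = π(0.0718)⁴/32 = 2.61×10^-6 m⁴; J_CD = π(0.0450)⁴/32 = 4.03×10^-7 m⁴.
θ = (T/G)·Σ L_i/J_i = (1450/26.7×10⁹)·(0.689/1.14×10^-6 + 1.03/2.61×10^-6 + 0.751/4.03×10^-7) = 0.1555 rad.

8.91°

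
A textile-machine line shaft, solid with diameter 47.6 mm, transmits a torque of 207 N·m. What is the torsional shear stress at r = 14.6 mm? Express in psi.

870 psi

J = πd⁴/32 = π(0.0476)⁴/32 = 5.040×10^-7 m⁴.
Shear stress varies linearly with radius: τ = T·r/J = 207.0 × 0.0146 / 5.040×10^-7 = 5.996×10^6 Pa.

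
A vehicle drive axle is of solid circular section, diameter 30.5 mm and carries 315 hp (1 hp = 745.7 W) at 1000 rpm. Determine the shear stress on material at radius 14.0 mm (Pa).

3.70e8 Pa

ω = 2π·1000/60 = 104.7 rad/s, so T = P/ω = 315×745.7 / 104.7 = 2243 N·m.
J = πd⁴/32 = π(0.0305)⁴/32 = 8.496×10^-8 m⁴.
Shear stress varies linearly with radius: τ = T·r/J = 2243 × 0.0140 / 8.496×10^-8 = 3.696×10^8 Pa.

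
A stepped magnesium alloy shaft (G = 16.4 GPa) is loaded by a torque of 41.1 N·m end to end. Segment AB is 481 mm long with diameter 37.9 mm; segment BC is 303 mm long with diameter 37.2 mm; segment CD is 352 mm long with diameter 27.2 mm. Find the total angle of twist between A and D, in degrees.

J_AB = π(0.0379)⁴/32 = 2.03×10^-7 m⁴; J_BC = π(0.0372)⁴/32 = 1.88×10^-7 m⁴; J_CD = π(0.0272)⁴/32 = 5.37×10^-8 m⁴.
θ = (T/G)·Σ L_i/J_i = (41.10/16.4×10⁹)·(0.481/2.03×10^-7 + 0.303/1.88×10^-7 + 0.352/5.37×10^-8) = 0.02641 rad.

1.51°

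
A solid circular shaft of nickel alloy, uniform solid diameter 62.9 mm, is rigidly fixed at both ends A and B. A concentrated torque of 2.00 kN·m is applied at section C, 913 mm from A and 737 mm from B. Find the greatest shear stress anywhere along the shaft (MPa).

With uniform GJ and both ends fixed, compatibility θ_AC = θ_CB gives T_A·a = T_B·b, together with T_A + T_B = T₀.
T_A = T₀·b/(a+b) = 2000·737/1650 = 893.3 N·m; T_B = 1107 N·m.
τ in each portion: τ_AC = 1.83×10^7 Pa, τ_CB = 2.26×10^7 Pa; maximum is in CB.
τ_max = T_CB·r/J = 1107·0.0314/1.54×10^-6 = 2.265×10^7 Pa.

22.6 MPa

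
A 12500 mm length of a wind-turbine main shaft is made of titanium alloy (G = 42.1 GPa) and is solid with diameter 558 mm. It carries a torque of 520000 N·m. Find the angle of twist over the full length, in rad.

0.0162 rad

J = πd⁴/32 = π(0.558)⁴/32 = 9.518×10^-3 m⁴.
θ = T·L/(G·J) = 520000 × 12.5 / (42.1×10⁹ × 9.518×10^-3) = 0.01622 rad.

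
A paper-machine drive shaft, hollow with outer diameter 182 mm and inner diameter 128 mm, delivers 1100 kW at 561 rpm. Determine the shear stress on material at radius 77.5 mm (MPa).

17.8 MPa

ω = 2π·561/60 = 58.75 rad/s, so T = P/ω = 1100×10³ / 58.75 = 18720 N·m.
J = π(d_o⁴ − d_i⁴)/32 = π(0.182⁴ − 0.128⁴)/32 = 8.136×10^-5 m⁴.
Shear stress varies linearly with radius: τ = T·r/J = 18720 × 0.0775 / 8.136×10^-5 = 1.783×10^7 Pa.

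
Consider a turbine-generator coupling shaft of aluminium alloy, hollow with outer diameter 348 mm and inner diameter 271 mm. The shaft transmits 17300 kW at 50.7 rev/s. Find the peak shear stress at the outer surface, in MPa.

10.4 MPa

ω = 2π·50.7 = 318.6 rad/s, so T = P/ω = 17300×10³ / 318.6 = 54310 N·m.
J = π(d_o⁴ − d_i⁴)/32 = π(0.348⁴ − 0.271⁴)/32 = 9.103×10^-4 m⁴.
τ_max = T·r/J = 54310 × 0.174 / 9.103×10^-4 = 1.038×10^7 Pa.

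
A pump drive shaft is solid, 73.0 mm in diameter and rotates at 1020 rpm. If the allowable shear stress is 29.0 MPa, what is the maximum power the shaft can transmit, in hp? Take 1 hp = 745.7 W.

317 hp

J = πd⁴/32 = π(0.0730)⁴/32 = 2.788×10^-6 m⁴.
T_max = τ_allow·J/r = 2.90×10^7 × 2.788×10^-6 / 0.0365 = 2215 N·m.
ω = 2π·1020/60 = 106.8 rad/s, so P_max = T_max·ω = 2.366×10^5 W.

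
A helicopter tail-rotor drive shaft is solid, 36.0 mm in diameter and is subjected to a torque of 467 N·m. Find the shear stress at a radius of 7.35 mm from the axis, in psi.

3020 psi

J = πd⁴/32 = π(0.0360)⁴/32 = 1.649×10^-7 m⁴.
Shear stress varies linearly with radius: τ = T·r/J = 467.0 × 0.00735 / 1.649×10^-7 = 2.082×10^7 Pa.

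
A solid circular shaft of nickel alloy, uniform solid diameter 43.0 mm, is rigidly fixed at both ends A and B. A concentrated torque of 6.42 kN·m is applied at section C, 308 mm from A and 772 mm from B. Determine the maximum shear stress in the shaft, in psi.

With uniform GJ and both ends fixed, compatibility θ_AC = θ_CB gives T_A·a = T_B·b, together with T_A + T_B = T₀.
T_A = T₀·b/(a+b) = 6420·772/1080 = 4589 N·m; T_B = 1831 N·m.
τ in each portion: τ_AC = 2.94×10^8 Pa, τ_CB = 1.17×10^8 Pa; maximum is in AC.
τ_max = T_AC·r/J = 4589·0.0215/3.36×10^-7 = 2.940×10^8 Pa.

42600 psi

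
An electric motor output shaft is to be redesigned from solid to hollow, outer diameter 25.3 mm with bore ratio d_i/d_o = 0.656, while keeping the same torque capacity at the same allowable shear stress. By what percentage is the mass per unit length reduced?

Equal τ_max and T ⇒ the solid shaft needs d_s³ = d_o³(1−k⁴), so d_s = 25.3·(1−0.656⁴)^(1/3) = 23.63 mm.
Area ratio A_h/A_s = d_o²(1−k²)/d_s² = (1−k²)/(1−k⁴)^(2/3) = 0.6530.
Mass saving = 1 − 0.6530 = 34.7 %.

34.7 %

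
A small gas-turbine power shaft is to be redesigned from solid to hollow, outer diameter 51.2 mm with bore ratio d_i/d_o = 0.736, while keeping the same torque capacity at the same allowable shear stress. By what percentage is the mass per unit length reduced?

42.2 %

Equal τ_max and T ⇒ the solid shaft needs d_s³ = d_o³(1−k⁴), so d_s = 51.2·(1−0.736⁴)^(1/3) = 45.60 mm.
Area ratio A_h/A_s = d_o²(1−k²)/d_s² = (1−k²)/(1−k⁴)^(2/3) = 0.5777.
Mass saving = 1 − 0.5777 = 42.2 %.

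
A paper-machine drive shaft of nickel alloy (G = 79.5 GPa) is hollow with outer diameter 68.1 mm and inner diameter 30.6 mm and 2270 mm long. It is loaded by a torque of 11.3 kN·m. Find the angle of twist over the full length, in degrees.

J = π(d_o⁴ − d_i⁴)/32 = π(0.0681⁴ − 0.0306⁴)/32 = 2.025×10^-6 m⁴.
θ = T·L/(G·J) = 11300 × 2.27 / (79.5×10⁹ × 2.025×10^-6) = 0.1593 rad.

9.13°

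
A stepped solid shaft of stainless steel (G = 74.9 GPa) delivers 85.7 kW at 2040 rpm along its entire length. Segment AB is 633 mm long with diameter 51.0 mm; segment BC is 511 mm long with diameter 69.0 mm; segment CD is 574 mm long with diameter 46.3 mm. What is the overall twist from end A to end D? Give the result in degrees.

ω = 2π·2040/60 = 213.6 rad/s, so T = P/ω = 85.7×10³ / 213.6 = 401.2 N·m.
J_AB = π(0.0510)⁴/32 = 6.64×10^-7 m⁴; J_BC = π(0.0690)⁴/32 = 2.23×10^-6 m⁴; J_CD = π(0.0463)⁴/32 = 4.51×10^-7 m⁴.
θ = (T/G)·Σ L_i/J_i = (401.2/74.9×10⁹)·(0.633/6.64×10^-7 + 0.511/2.23×10^-6 + 0.574/4.51×10^-7) = 0.01315 rad.

0.753°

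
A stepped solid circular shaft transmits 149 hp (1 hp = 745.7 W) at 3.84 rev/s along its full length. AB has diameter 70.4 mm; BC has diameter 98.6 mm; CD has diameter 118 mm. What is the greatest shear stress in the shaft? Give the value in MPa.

ω = 2π·3.84 = 24.13 rad/s, so T = P/ω = 149×745.7 / 24.13 = 4605 N·m.
Under the same torque, τ_max = 16T/(πd³) is largest where d is smallest — segment AB (d = 70.4 mm).
τ_max = 16·4605/(π·(0.0704)³) = 6.722×10^7 Pa.

67.2 MPa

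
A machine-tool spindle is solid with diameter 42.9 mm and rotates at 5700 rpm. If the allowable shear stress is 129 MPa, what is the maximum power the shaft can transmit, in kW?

J = πd⁴/32 = π(0.0429)⁴/32 = 3.325×10^-7 m⁴.
T_max = τ_allow·J/r = 1.29×10^8 × 3.325×10^-7 / 0.0215 = 2000 N·m.
ω = 2π·5700/60 = 596.9 rad/s, so P_max = T_max·ω = 1.194×10^6 W.

1190 kW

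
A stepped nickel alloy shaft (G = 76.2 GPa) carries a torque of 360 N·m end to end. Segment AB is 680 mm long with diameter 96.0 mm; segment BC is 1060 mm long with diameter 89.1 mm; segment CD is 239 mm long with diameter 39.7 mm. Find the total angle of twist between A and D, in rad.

J_AB = π(0.0960)⁴/32 = 8.34×10^-6 m⁴; J_BC = π(0.0891)⁴/32 = 6.19×10^-6 m⁴; J_CD = π(0.0397)⁴/32 = 2.44×10^-7 m⁴.
θ = (T/G)·Σ L_i/J_i = (360.0/76.2×10⁹)·(0.680/8.34×10^-6 + 1.06/6.19×10^-6 + 0.239/2.44×10^-7) = 5.825×10^-3 rad.

0.00582 rad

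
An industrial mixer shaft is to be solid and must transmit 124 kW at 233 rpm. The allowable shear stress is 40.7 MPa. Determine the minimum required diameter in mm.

ω = 2π·233/60 = 24.40 rad/s, so T = P/ω = 124×10³ / 24.40 = 5082 N·m.
For a solid shaft τ_max = 16T/(πd³), so d = (16T/(π τ_allow))^(1/3) = (16·5082/(π·4.07×10^7))^(1/3) = 0.08599 m.

86.0 mm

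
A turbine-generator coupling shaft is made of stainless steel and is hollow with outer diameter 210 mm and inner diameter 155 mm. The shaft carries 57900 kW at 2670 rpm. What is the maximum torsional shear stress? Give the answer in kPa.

162000 kPa

ω = 2π·2670/60 = 279.6 rad/s, so T = P/ω = 57900×10³ / 279.6 = 207100 N·m.
J = π(d_o⁴ − d_i⁴)/32 = π(0.210⁴ − 0.155⁴)/32 = 1.343×10^-4 m⁴.
τ_max = T·r/J = 207100 × 0.105 / 1.343×10^-4 = 1.619×10^8 Pa.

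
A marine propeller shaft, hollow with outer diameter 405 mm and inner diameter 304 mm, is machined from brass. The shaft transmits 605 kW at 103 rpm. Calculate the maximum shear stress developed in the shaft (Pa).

ω = 2π·103/60 = 10.79 rad/s, so T = P/ω = 605×10³ / 10.79 = 56090 N·m.
J = π(d_o⁴ − d_i⁴)/32 = π(0.405⁴ − 0.304⁴)/32 = 1.803×10^-3 m⁴.
τ_max = T·r/J = 56090 × 0.203 / 1.803×10^-3 = 6.300×10^6 Pa.

6.30e6 Pa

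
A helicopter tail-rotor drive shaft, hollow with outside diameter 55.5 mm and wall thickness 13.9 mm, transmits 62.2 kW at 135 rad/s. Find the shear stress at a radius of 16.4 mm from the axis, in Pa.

8.65e6 Pa

ω = 135 rad/s, so T = P/ω = 62.2×10³ / 135.0 = 460.7 N·m.
J = π(d_o⁴ − d_i⁴)/32 = π(0.0555⁴ − 0.0277⁴)/32 = 8.737×10^-7 m⁴.
Shear stress varies linearly with radius: τ = T·r/J = 460.7 × 0.0164 / 8.737×10^-7 = 8.649×10^6 Pa.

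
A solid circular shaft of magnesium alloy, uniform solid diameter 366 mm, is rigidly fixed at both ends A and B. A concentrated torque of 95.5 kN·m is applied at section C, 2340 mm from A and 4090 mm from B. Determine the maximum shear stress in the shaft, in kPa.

With uniform GJ and both ends fixed, compatibility θ_AC = θ_CB gives T_A·a = T_B·b, together with T_A + T_B = T₀.
T_A = T₀·b/(a+b) = 95500·4090/6430 = 60750 N·m; T_B = 34750 N·m.
τ in each portion: τ_AC = 6.31×10^6 Pa, τ_CB = 3.61×10^6 Pa; maximum is in AC.
τ_max = T_AC·r/J = 60750·0.183/1.76×10^-3 = 6.310×10^6 Pa.

6310 kPa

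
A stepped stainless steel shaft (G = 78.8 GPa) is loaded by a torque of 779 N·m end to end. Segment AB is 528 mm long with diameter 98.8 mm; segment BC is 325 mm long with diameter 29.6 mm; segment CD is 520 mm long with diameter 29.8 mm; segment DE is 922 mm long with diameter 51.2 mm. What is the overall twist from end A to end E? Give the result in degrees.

J_AB = π(0.0988)⁴/32 = 9.35×10^-6 m⁴; J_BC = π(0.0296)⁴/32 = 7.54×10^-8 m⁴; J_CD = π(0.0298)⁴/32 = 7.74×10^-8 m⁴; J_DE = π(0.0512)⁴/32 = 6.75×10^-7 m⁴.
θ = (T/G)·Σ L_i/J_i = (779.0/78.8×10⁹)·(0.528/9.35×10^-6 + 0.325/7.54×10^-8 + 0.520/7.74×10^-8 + 0.922/6.75×10^-7) = 0.1231 rad.

7.05°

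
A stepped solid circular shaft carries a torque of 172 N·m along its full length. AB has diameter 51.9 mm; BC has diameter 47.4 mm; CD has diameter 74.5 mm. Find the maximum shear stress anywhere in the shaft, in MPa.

Under the same torque, τ_max = 16T/(πd³) is largest where d is smallest — segment BC (d = 47.4 mm).
τ_max = 16·172.0/(π·(0.0474)³) = 8.226×10^6 Pa.

8.23 MPa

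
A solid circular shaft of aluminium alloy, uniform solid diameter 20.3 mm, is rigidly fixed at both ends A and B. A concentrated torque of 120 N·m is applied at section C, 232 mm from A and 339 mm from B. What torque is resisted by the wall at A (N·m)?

71.2 N·m

With uniform GJ and both ends fixed, compatibility θ_AC = θ_CB gives T_A·a = T_B·b, together with T_A + T_B = T₀.
T_A = T₀·b/(a+b) = 120.0·339/571.0 = 71.24 N·m; T_B = 48.76 N·m.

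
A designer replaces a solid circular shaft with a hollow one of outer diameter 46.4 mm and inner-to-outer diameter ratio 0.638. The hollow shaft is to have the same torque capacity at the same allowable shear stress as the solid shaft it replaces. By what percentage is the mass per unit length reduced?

Equal τ_max and T ⇒ the solid shaft needs d_s³ = d_o³(1−k⁴), so d_s = 46.4·(1−0.638⁴)^(1/3) = 43.68 mm.
Area ratio A_h/A_s = d_o²(1−k²)/d_s² = (1−k²)/(1−k⁴)^(2/3) = 0.6691.
Mass saving = 1 − 0.6691 = 33.1 %.

33.1 %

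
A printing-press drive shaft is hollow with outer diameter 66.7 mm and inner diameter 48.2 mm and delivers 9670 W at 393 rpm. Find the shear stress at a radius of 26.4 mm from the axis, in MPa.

ω = 2π·393/60 = 41.15 rad/s, so T = P/ω = 9670 / 41.15 = 235.0 N·m.
J = π(d_o⁴ − d_i⁴)/32 = π(0.0667⁴ − 0.0482⁴)/32 = 1.413×10^-6 m⁴.
Shear stress varies linearly with radius: τ = T·r/J = 235.0 × 0.0264 / 1.413×10^-6 = 4.389×10^6 Pa.

4.39 MPa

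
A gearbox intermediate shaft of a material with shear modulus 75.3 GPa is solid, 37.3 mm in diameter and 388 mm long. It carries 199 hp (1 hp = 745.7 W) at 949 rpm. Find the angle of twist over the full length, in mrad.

40.5 mrad

ω = 2π·949/60 = 99.38 rad/s, so T = P/ω = 199×745.7 / 99.38 = 1493 N·m.
J = πd⁴/32 = π(0.0373)⁴/32 = 1.900×10^-7 m⁴.
θ = T·L/(G·J) = 1493 × 0.388 / (75.3×10⁹ × 1.900×10^-7) = 0.04049 rad.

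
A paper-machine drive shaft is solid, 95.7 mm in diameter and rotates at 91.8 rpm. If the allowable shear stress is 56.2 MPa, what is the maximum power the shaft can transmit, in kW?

J = πd⁴/32 = π(0.0957)⁴/32 = 8.235×10^-6 m⁴.
T_max = τ_allow·J/r = 5.62×10^7 × 8.235×10^-6 / 0.0479 = 9672 N·m.
ω = 2π·91.8/60 = 9.613 rad/s, so P_max = T_max·ω = 9.298×10^4 W.

93.0 kW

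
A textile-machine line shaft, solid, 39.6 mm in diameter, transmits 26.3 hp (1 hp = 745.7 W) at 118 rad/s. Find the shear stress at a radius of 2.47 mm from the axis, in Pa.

ω = 118 rad/s, so T = P/ω = 26.3×745.7 / 118.0 = 166.2 N·m.
J = πd⁴/32 = π(0.0396)⁴/32 = 2.414×10^-7 m⁴.
Shear stress varies linearly with radius: τ = T·r/J = 166.2 × 0.00247 / 2.414×10^-7 = 1.700×10^6 Pa.

1.70e6 Pa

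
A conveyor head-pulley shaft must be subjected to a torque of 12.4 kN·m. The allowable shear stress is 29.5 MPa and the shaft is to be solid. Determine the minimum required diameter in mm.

129 mm

For a solid shaft τ_max = 16T/(πd³), so d = (16T/(π τ_allow))^(1/3) = (16·12400/(π·2.95×10^7))^(1/3) = 0.1289 m.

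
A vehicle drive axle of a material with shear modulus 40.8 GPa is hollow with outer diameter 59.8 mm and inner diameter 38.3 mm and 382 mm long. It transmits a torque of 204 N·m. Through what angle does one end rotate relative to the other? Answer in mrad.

1.83 mrad

J = π(d_o⁴ − d_i⁴)/32 = π(0.0598⁴ − 0.0383⁴)/32 = 1.044×10^-6 m⁴.
θ = T·L/(G·J) = 204.0 × 0.382 / (40.8×10⁹ × 1.044×10^-6) = 1.829×10^-3 rad.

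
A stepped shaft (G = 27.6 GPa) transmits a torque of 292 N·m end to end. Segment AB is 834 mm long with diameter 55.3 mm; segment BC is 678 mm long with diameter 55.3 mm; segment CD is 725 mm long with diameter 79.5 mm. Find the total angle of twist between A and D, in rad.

0.0194 rad

J_AB = π(0.0553)⁴/32 = 9.18×10^-7 m⁴; J_BC = π(0.0553)⁴/32 = 9.18×10^-7 m⁴; J_CD = π(0.0795)⁴/32 = 3.92×10^-6 m⁴.
θ = (T/G)·Σ L_i/J_i = (292.0/27.6×10⁹)·(0.834/9.18×10^-7 + 0.678/9.18×10^-7 + 0.725/3.92×10^-6) = 0.01938 rad.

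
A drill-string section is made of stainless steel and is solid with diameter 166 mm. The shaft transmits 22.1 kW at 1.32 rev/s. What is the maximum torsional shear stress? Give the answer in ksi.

ω = 2π·1.32 = 8.294 rad/s, so T = P/ω = 22.1×10³ / 8.294 = 2665 N·m.
J = πd⁴/32 = π(0.166)⁴/32 = 7.455×10^-5 m⁴.
τ_max = T·r/J = 2665 × 0.0830 / 7.455×10^-5 = 2.967×10^6 Pa.

0.430 ksi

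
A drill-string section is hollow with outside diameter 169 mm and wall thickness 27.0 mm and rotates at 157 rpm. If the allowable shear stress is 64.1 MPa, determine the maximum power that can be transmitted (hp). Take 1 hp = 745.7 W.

1050 hp

J = π(d_o⁴ − d_i⁴)/32 = π(0.169⁴ − 0.115⁴)/32 = 6.291×10^-5 m⁴.
T_max = τ_allow·J/r = 6.41×10^7 × 6.291×10^-5 / 0.0845 = 47720 N·m.
ω = 2π·157/60 = 16.44 rad/s, so P_max = T_max·ω = 7.846×10^5 W.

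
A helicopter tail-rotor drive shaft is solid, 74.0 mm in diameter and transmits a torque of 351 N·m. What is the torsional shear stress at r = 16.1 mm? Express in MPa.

1.92 MPa

J = πd⁴/32 = π(0.0740)⁴/32 = 2.944×10^-6 m⁴.
Shear stress varies linearly with radius: τ = T·r/J = 351.0 × 0.0161 / 2.944×10^-6 = 1.920×10^6 Pa.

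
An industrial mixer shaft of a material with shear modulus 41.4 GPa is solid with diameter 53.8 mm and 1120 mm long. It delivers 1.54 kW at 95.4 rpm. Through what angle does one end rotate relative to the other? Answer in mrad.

5.07 mrad

ω = 2π·95.4/60 = 9.990 rad/s, so T = P/ω = 1.54×10³ / 9.990 = 154.2 N·m.
J = πd⁴/32 = π(0.0538)⁴/32 = 8.225×10^-7 m⁴.
θ = T·L/(G·J) = 154.2 × 1.12 / (41.4×10⁹ × 8.225×10^-7) = 5.070×10^-3 rad.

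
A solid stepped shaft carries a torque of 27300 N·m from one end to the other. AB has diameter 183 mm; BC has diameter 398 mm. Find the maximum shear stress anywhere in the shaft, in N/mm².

Under the same torque, τ_max = 16T/(πd³) is largest where d is smallest — segment AB (d = 183 mm).
τ_max = 16·27300/(π·(0.183)³) = 2.269×10^7 Pa.

22.7 N/mm²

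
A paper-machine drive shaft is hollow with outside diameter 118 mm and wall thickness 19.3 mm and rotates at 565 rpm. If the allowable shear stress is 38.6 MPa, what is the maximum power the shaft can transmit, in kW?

586 kW

J = π(d_o⁴ − d_i⁴)/32 = π(0.118⁴ − 0.0794⁴)/32 = 1.513×10^-5 m⁴.
T_max = τ_allow·J/r = 3.86×10^7 × 1.513×10^-5 / 0.0590 = 9900 N·m.
ω = 2π·565/60 = 59.17 rad/s, so P_max = T_max·ω = 5.857×10^5 W.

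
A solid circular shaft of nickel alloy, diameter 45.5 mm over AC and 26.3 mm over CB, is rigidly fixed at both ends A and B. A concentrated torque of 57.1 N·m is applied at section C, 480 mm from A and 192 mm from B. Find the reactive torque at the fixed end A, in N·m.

44.6 N·m

Compatibility: T_A·a/J_AC = T_B·b/J_CB with T_A + T_B = T₀.
J_AC = 4.21×10^-7 m⁴, J_CB = 4.70×10^-8 m⁴, so T_A = T₀·(J_AC/a)/((J_AC/a)+(J_CB/b)) = 44.64 N·m, T_B = 12.46 N·m.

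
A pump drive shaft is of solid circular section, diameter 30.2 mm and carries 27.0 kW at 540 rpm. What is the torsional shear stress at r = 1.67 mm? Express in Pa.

ω = 2π·540/60 = 56.55 rad/s, so T = P/ω = 27.0×10³ / 56.55 = 477.5 N·m.
J = πd⁴/32 = π(0.0302)⁴/32 = 8.166×10^-8 m⁴.
Shear stress varies linearly with radius: τ = T·r/J = 477.5 × 0.00167 / 8.166×10^-8 = 9.764×10^6 Pa.

9.76e6 Pa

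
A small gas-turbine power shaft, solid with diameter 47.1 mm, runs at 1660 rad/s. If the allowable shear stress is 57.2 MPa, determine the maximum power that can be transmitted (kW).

J = πd⁴/32 = π(0.0471)⁴/32 = 4.832×10^-7 m⁴.
T_max = τ_allow·J/r = 5.72×10^7 × 4.832×10^-7 / 0.0236 = 1174 N·m.
ω = 1660 rad/s, so P_max = T_max·ω = 1.948×10^6 W.

1950 kW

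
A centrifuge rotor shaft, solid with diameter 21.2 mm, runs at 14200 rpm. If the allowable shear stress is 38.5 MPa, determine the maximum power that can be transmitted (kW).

J = πd⁴/32 = π(0.0212)⁴/32 = 1.983×10^-8 m⁴.
T_max = τ_allow·J/r = 3.85×10^7 × 1.983×10^-8 / 0.0106 = 72.03 N·m.
ω = 2π·14200/60 = 1487 rad/s, so P_max = T_max·ω = 1.071×10^5 W.

107 kW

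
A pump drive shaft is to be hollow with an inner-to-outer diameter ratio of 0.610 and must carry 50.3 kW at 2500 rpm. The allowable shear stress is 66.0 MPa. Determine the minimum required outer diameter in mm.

ω = 2π·2500/60 = 261.8 rad/s, so T = P/ω = 50.3×10³ / 261.8 = 192.1 N·m.
For a hollow shaft with d_i/d_o = 0.610: τ_max = 16T/(π d_o³ (1−k⁴)), so d_o = [16T/(π τ_allow (1−k⁴))]^(1/3) = [16·192.1/(π·6.60×10^7·0.8615)]^(1/3) = 0.02582 m.

25.8 mm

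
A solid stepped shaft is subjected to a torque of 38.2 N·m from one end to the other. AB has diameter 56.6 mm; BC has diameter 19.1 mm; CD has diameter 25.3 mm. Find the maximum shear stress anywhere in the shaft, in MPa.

27.9 MPa

Under the same torque, τ_max = 16T/(πd³) is largest where d is smallest — segment BC (d = 19.1 mm).
τ_max = 16·38.20/(π·(0.0191)³) = 2.792×10^7 Pa.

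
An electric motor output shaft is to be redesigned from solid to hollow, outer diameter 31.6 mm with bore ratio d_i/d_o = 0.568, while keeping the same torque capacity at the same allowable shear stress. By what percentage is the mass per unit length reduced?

27.1 %

Equal τ_max and T ⇒ the solid shaft needs d_s³ = d_o³(1−k⁴), so d_s = 31.6·(1−0.568⁴)^(1/3) = 30.46 mm.
Area ratio A_h/A_s = d_o²(1−k²)/d_s² = (1−k²)/(1−k⁴)^(2/3) = 0.7289.
Mass saving = 1 − 0.7289 = 27.1 %.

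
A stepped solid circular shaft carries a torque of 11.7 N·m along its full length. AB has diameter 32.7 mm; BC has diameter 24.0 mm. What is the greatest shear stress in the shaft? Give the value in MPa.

Under the same torque, τ_max = 16T/(πd³) is largest where d is smallest — segment BC (d = 24.0 mm).
τ_max = 16·11.70/(π·(0.0240)³) = 4.310×10^6 Pa.

4.31 MPa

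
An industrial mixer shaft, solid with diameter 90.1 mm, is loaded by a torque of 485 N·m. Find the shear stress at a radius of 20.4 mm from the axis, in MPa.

J = πd⁴/32 = π(0.0901)⁴/32 = 6.470×10^-6 m⁴.
Shear stress varies linearly with radius: τ = T·r/J = 485.0 × 0.0204 / 6.470×10^-6 = 1.529×10^6 Pa.

1.53 MPa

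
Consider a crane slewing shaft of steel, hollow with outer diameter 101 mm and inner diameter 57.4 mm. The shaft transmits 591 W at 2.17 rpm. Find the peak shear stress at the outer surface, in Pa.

1.44e7 Pa

ω = 2π·2.17/60 = 0.2272 rad/s, so T = P/ω = 591 / 0.2272 = 2601 N·m.
J = π(d_o⁴ − d_i⁴)/32 = π(0.101⁴ − 0.0574⁴)/32 = 9.150×10^-6 m⁴.
τ_max = T·r/J = 2601 × 0.0505 / 9.150×10^-6 = 1.435×10^7 Pa.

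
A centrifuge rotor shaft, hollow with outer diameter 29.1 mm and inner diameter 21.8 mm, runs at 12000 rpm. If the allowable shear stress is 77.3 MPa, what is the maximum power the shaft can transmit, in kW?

J = π(d_o⁴ − d_i⁴)/32 = π(0.0291⁴ − 0.0218⁴)/32 = 4.823×10^-8 m⁴.
T_max = τ_allow·J/r = 7.73×10^7 × 4.823×10^-8 / 0.0146 = 256.2 N·m.
ω = 2π·12000/60 = 1257 rad/s, so P_max = T_max·ω = 3.220×10^5 W.

322 kW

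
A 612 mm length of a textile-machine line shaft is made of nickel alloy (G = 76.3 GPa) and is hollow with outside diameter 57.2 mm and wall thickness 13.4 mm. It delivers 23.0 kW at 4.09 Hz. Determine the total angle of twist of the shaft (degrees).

ω = 2π·4.09 = 25.70 rad/s, so T = P/ω = 23.0×10³ / 25.70 = 895.0 N·m.
J = π(d_o⁴ − d_i⁴)/32 = π(0.0572⁴ − 0.0304⁴)/32 = 9.671×10^-7 m⁴.
θ = T·L/(G·J) = 895.0 × 0.612 / (76.3×10⁹ × 9.671×10^-7) = 7.423×10^-3 rad.

0.425°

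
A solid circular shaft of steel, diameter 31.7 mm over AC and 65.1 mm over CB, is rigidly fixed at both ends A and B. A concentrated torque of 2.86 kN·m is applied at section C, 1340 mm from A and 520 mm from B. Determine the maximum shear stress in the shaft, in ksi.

Compatibility: T_A·a/J_AC = T_B·b/J_CB with T_A + T_B = T₀.
J_AC = 9.91×10^-8 m⁴, J_CB = 1.76×10^-6 m⁴, so T_A = T₀·(J_AC/a)/((J_AC/a)+(J_CB/b)) = 61.07 N·m, T_B = 2799 N·m.
τ in each portion: τ_AC = 9.76×10^6 Pa, τ_CB = 5.17×10^7 Pa; maximum is in CB.
τ_max = T_CB·r/J = 2799·0.0325/1.76×10^-6 = 5.167×10^7 Pa.

7.49 ksi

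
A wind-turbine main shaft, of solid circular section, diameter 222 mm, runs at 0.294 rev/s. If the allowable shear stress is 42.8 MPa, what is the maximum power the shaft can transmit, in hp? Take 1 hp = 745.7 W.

228 hp

J = πd⁴/32 = π(0.222)⁴/32 = 2.385×10^-4 m⁴.
T_max = τ_allow·J/r = 4.28×10^7 × 2.385×10^-4 / 0.111 = 91950 N·m.
ω = 2π·0.294 = 1.847 rad/s, so P_max = T_max·ω = 1.698×10^5 W.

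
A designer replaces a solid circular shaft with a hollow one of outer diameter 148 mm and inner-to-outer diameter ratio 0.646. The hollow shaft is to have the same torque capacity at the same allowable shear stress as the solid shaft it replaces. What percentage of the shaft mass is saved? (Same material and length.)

Equal τ_max and T ⇒ the solid shaft needs d_s³ = d_o³(1−k⁴), so d_s = 148·(1−0.646⁴)^(1/3) = 138.9 mm.
Area ratio A_h/A_s = d_o²(1−k²)/d_s² = (1−k²)/(1−k⁴)^(2/3) = 0.6620.
Mass saving = 1 − 0.6620 = 33.8 %.

33.8 %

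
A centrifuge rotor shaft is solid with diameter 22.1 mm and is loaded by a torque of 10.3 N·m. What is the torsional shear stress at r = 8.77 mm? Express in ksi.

0.559 ksi

J = πd⁴/32 = π(0.0221)⁴/32 = 2.342×10^-8 m⁴.
Shear stress varies linearly with radius: τ = T·r/J = 10.30 × 0.00877 / 2.342×10^-8 = 3.857×10^6 Pa.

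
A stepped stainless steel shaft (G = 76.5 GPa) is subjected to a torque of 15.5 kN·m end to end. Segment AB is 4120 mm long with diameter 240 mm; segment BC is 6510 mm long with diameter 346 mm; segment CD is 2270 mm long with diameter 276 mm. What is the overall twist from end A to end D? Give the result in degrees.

J_AB = π(0.240)⁴/32 = 3.26×10^-4 m⁴; J_BC = π(0.346)⁴/32 = 1.41×10^-3 m⁴; J_CD = π(0.276)⁴/32 = 5.70×10^-4 m⁴.
θ = (T/G)·Σ L_i/J_i = (15500/76.5×10⁹)·(4.12/3.26×10^-4 + 6.51/1.41×10^-3 + 2.27/5.70×10^-4) = 4.308×10^-3 rad.

0.247°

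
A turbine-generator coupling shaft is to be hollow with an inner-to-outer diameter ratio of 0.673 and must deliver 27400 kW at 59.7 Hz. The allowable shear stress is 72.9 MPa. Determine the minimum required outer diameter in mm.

186 mm

ω = 2π·59.7 = 375.1 rad/s, so T = P/ω = 27400×10³ / 375.1 = 73050 N·m.
For a hollow shaft with d_i/d_o = 0.673: τ_max = 16T/(π d_o³ (1−k⁴)), so d_o = [16T/(π τ_allow (1−k⁴))]^(1/3) = [16·73050/(π·7.29×10^7·0.7949)]^(1/3) = 0.1859 m.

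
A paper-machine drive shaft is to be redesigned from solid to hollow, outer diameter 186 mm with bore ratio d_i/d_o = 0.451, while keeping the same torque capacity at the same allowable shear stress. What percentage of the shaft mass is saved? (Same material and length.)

18.1 %

Equal τ_max and T ⇒ the solid shaft needs d_s³ = d_o³(1−k⁴), so d_s = 186·(1−0.451⁴)^(1/3) = 183.4 mm.
Area ratio A_h/A_s = d_o²(1−k²)/d_s² = (1−k²)/(1−k⁴)^(2/3) = 0.8194.
Mass saving = 1 − 0.8194 = 18.1 %.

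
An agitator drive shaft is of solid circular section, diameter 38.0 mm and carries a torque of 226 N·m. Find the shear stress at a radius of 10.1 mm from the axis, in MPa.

J = πd⁴/32 = π(0.0380)⁴/32 = 2.047×10^-7 m⁴.
Shear stress varies linearly with radius: τ = T·r/J = 226.0 × 0.0101 / 2.047×10^-7 = 1.115×10^7 Pa.

11.2 MPa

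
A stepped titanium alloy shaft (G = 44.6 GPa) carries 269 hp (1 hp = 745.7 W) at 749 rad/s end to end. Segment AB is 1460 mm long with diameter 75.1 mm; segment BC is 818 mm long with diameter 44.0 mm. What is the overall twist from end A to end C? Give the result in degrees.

0.926°

ω = 749 rad/s, so T = P/ω = 269×745.7 / 749.0 = 267.8 N·m.
J_AB = π(0.0751)⁴/32 = 3.12×10^-6 m⁴; J_BC = π(0.0440)⁴/32 = 3.68×10^-7 m⁴.
θ = (T/G)·Σ L_i/J_i = (267.8/44.6×10⁹)·(1.46/3.12×10^-6 + 0.818/3.68×10^-7) = 0.01616 rad.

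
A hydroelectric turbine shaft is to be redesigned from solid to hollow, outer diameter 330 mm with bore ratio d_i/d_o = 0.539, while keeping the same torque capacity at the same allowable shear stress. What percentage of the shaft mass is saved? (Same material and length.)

Equal τ_max and T ⇒ the solid shaft needs d_s³ = d_o³(1−k⁴), so d_s = 330·(1−0.539⁴)^(1/3) = 320.4 mm.
Area ratio A_h/A_s = d_o²(1−k²)/d_s² = (1−k²)/(1−k⁴)^(2/3) = 0.7524.
Mass saving = 1 − 0.7524 = 24.8 %.

24.8 %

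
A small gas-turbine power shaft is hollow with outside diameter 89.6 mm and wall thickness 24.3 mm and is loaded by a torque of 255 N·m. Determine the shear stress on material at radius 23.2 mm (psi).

J = π(d_o⁴ − d_i⁴)/32 = π(0.0896⁴ − 0.0410⁴)/32 = 6.050×10^-6 m⁴.
Shear stress varies linearly with radius: τ = T·r/J = 255.0 × 0.0232 / 6.050×10^-6 = 9.778×10^5 Pa.

142 psi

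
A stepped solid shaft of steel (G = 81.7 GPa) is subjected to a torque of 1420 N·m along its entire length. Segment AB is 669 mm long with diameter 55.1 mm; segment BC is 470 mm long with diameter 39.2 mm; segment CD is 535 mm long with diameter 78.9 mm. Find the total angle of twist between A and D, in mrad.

J_AB = π(0.0551)⁴/32 = 9.05×10^-7 m⁴; J_BC = π(0.0392)⁴/32 = 2.32×10^-7 m⁴; J_CD = π(0.0789)⁴/32 = 3.80×10^-6 m⁴.
θ = (T/G)·Σ L_i/J_i = (1420/81.7×10⁹)·(0.669/9.05×10^-7 + 0.470/2.32×10^-7 + 0.535/3.80×10^-6) = 0.05053 rad.

50.5 mrad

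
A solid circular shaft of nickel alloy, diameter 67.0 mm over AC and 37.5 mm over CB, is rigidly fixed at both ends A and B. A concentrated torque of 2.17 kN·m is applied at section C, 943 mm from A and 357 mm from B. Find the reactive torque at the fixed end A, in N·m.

1720 N·m

Compatibility: T_A·a/J_AC = T_B·b/J_CB with T_A + T_B = T₀.
J_AC = 1.98×10^-6 m⁴, J_CB = 1.94×10^-7 m⁴, so T_A = T₀·(J_AC/a)/((J_AC/a)+(J_CB/b)) = 1723 N·m, T_B = 446.7 N·m.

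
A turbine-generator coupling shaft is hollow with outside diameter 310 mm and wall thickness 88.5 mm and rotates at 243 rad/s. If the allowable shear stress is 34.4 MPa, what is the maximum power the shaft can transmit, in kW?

J = π(d_o⁴ − d_i⁴)/32 = π(0.310⁴ − 0.133⁴)/32 = 8.759×10^-4 m⁴.
T_max = τ_allow·J/r = 3.44×10^7 × 8.759×10^-4 / 0.155 = 194400 N·m.
ω = 243 rad/s, so P_max = T_max·ω = 4.724×10^7 W.

47200 kW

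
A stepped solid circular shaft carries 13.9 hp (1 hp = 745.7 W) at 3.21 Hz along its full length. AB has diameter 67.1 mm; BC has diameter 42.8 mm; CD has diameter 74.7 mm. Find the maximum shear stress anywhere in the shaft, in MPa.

ω = 2π·3.21 = 20.17 rad/s, so T = P/ω = 13.9×745.7 / 20.17 = 513.9 N·m.
Under the same torque, τ_max = 16T/(πd³) is largest where d is smallest — segment BC (d = 42.8 mm).
τ_max = 16·513.9/(π·(0.0428)³) = 3.338×10^7 Pa.

33.4 MPa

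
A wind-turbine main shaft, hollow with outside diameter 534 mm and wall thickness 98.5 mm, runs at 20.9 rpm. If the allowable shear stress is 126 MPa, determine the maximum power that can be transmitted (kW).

6940 kW

J = π(d_o⁴ − d_i⁴)/32 = π(0.534⁴ − 0.337⁴)/32 = 6.717×10^-3 m⁴.
T_max = τ_allow·J/r = 1.26×10^8 × 6.717×10^-3 / 0.267 = 3.170e6 N·m.
ω = 2π·20.9/60 = 2.189 rad/s, so P_max = T_max·ω = 6.937×10^6 W.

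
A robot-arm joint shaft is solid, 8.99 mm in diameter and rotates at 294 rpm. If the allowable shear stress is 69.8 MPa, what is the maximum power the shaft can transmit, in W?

J = πd⁴/32 = π(0.00899)⁴/32 = 6.413×10^-10 m⁴.
T_max = τ_allow·J/r = 6.98×10^7 × 6.413×10^-10 / 0.00449 = 9.958 N·m.
ω = 2π·294/60 = 30.79 rad/s, so P_max = T_max·ω = 306.6 W.

307 W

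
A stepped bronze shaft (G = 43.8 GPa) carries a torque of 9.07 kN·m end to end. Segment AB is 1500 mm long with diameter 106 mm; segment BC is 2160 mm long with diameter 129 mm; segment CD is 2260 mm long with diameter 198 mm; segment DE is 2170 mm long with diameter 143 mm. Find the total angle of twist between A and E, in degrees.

3.18°

J_AB = π(0.106)⁴/32 = 1.24×10^-5 m⁴; J_BC = π(0.129)⁴/32 = 2.72×10^-5 m⁴; J_CD = π(0.198)⁴/32 = 1.51×10^-4 m⁴; J_DE = π(0.143)⁴/32 = 4.11×10^-5 m⁴.
θ = (T/G)·Σ L_i/J_i = (9070/43.8×10⁹)·(1.50/1.24×10^-5 + 2.16/2.72×10^-5 + 2.26/1.51×10^-4 + 2.17/4.11×10^-5) = 0.05556 rad.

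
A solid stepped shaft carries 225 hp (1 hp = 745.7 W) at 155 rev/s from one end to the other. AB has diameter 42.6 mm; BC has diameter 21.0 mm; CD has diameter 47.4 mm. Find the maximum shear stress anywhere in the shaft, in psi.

13700 psi

ω = 2π·155 = 973.9 rad/s, so T = P/ω = 225×745.7 / 973.9 = 172.3 N·m.
Under the same torque, τ_max = 16T/(πd³) is largest where d is smallest — segment BC (d = 21.0 mm).
τ_max = 16·172.3/(π·(0.0210)³) = 9.474×10^7 Pa.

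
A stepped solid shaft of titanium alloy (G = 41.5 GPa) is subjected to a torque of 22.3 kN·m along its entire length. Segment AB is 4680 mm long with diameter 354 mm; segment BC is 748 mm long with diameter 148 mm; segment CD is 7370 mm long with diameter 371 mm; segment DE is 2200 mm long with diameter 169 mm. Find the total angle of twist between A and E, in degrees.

1.55°

J_AB = π(0.354)⁴/32 = 1.54×10^-3 m⁴; J_BC = π(0.148)⁴/32 = 4.71×10^-5 m⁴; J_CD = π(0.371)⁴/32 = 1.86×10^-3 m⁴; J_DE = π(0.169)⁴/32 = 8.01×10^-5 m⁴.
θ = (T/G)·Σ L_i/J_i = (22300/41.5×10⁹)·(4.68/1.54×10^-3 + 0.748/4.71×10^-5 + 7.37/1.86×10^-3 + 2.20/8.01×10^-5) = 0.02706 rad.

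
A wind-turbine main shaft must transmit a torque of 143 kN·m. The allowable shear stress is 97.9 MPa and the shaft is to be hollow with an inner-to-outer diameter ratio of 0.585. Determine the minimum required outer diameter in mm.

For a hollow shaft with d_i/d_o = 0.585: τ_max = 16T/(π d_o³ (1−k⁴)), so d_o = [16T/(π τ_allow (1−k⁴))]^(1/3) = [16·143000/(π·9.79×10^7·0.8829)]^(1/3) = 0.2035 m.

203 mm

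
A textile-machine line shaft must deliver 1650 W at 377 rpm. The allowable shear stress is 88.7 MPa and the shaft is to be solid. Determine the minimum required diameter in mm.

13.4 mm

ω = 2π·377/60 = 39.48 rad/s, so T = P/ω = 1650 / 39.48 = 41.79 N·m.
For a solid shaft τ_max = 16T/(πd³), so d = (16T/(π τ_allow))^(1/3) = (16·41.79/(π·8.87×10^7))^(1/3) = 0.01339 m.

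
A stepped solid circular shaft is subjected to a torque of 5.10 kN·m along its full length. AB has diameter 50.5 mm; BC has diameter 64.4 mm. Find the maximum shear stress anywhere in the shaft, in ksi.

Under the same torque, τ_max = 16T/(πd³) is largest where d is smallest — segment AB (d = 50.5 mm).
τ_max = 16·5100/(π·(0.0505)³) = 2.017×10^8 Pa.

29.3 ksi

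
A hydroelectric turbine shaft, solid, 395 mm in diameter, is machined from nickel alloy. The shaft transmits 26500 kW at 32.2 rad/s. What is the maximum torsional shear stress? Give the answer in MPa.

ω = 32.2 rad/s, so T = P/ω = 26500×10³ / 32.20 = 823000 N·m.
J = πd⁴/32 = π(0.395)⁴/32 = 2.390×10^-3 m⁴.
τ_max = T·r/J = 823000 × 0.198 / 2.390×10^-3 = 6.801×10^7 Pa.

68.0 MPa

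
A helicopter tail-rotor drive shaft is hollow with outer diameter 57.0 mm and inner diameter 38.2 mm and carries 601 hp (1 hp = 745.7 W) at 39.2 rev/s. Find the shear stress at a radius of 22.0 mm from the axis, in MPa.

48.4 MPa

ω = 2π·39.2 = 246.3 rad/s, so T = P/ω = 601×745.7 / 246.3 = 1820 N·m.
J = π(d_o⁴ − d_i⁴)/32 = π(0.0570⁴ − 0.0382⁴)/32 = 8.273×10^-7 m⁴.
Shear stress varies linearly with radius: τ = T·r/J = 1820 × 0.0220 / 8.273×10^-7 = 4.839×10^7 Pa.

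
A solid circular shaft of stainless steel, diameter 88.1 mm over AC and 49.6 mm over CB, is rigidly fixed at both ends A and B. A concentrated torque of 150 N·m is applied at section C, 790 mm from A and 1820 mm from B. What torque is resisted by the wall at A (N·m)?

Compatibility: T_A·a/J_AC = T_B·b/J_CB with T_A + T_B = T₀.
J_AC = 5.91×10^-6 m⁴, J_CB = 5.94×10^-7 m⁴, so T_A = T₀·(J_AC/a)/((J_AC/a)+(J_CB/b)) = 143.7 N·m, T_B = 6.268 N·m.

144 N·m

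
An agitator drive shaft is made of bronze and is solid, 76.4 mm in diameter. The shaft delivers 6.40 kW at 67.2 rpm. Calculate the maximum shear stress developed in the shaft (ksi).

1.51 ksi

ω = 2π·67.2/60 = 7.037 rad/s, so T = P/ω = 6.40×10³ / 7.037 = 909.5 N·m.
J = πd⁴/32 = π(0.0764)⁴/32 = 3.345×10^-6 m⁴.
τ_max = T·r/J = 909.5 × 0.0382 / 3.345×10^-6 = 1.039×10^7 Pa.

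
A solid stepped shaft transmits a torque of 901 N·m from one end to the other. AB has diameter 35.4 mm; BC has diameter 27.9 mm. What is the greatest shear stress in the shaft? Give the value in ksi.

Under the same torque, τ_max = 16T/(πd³) is largest where d is smallest — segment BC (d = 27.9 mm).
τ_max = 16·901.0/(π·(0.0279)³) = 2.113×10^8 Pa.

30.6 ksi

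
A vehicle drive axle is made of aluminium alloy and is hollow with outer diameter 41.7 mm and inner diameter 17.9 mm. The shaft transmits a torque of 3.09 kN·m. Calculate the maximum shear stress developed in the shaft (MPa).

J = π(d_o⁴ − d_i⁴)/32 = π(0.0417⁴ − 0.0179⁴)/32 = 2.868×10^-7 m⁴.
τ_max = T·r/J = 3090 × 0.0209 / 2.868×10^-7 = 2.247×10^8 Pa.

225 MPa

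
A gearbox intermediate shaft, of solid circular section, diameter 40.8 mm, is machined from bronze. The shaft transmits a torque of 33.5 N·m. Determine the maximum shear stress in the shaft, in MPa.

2.51 MPa

J = πd⁴/32 = π(0.0408)⁴/32 = 2.720×10^-7 m⁴.
τ_max = T·r/J = 33.50 × 0.0204 / 2.720×10^-7 = 2.512×10^6 Pa.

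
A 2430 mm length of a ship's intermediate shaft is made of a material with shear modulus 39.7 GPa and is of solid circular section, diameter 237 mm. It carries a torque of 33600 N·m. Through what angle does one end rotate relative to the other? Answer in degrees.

0.380°

J = πd⁴/32 = π(0.237)⁴/32 = 3.097×10^-4 m⁴.
θ = T·L/(G·J) = 33600 × 2.43 / (39.7×10⁹ × 3.097×10^-4) = 6.640×10^-3 rad.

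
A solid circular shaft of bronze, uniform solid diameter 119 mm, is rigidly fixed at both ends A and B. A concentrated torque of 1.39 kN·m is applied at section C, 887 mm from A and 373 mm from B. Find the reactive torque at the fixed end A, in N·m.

With uniform GJ and both ends fixed, compatibility θ_AC = θ_CB gives T_A·a = T_B·b, together with T_A + T_B = T₀.
T_A = T₀·b/(a+b) = 1390·373/1260 = 411.5 N·m; T_B = 978.5 N·m.

411 N·m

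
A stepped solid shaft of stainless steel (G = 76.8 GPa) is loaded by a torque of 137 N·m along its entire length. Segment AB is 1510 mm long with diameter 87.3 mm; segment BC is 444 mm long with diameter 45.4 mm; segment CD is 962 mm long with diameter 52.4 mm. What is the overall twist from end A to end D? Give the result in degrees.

J_AB = π(0.0873)⁴/32 = 5.70×10^-6 m⁴; J_BC = π(0.0454)⁴/32 = 4.17×10^-7 m⁴; J_CD = π(0.0524)⁴/32 = 7.40×10^-7 m⁴.
θ = (T/G)·Σ L_i/J_i = (137.0/76.8×10⁹)·(1.51/5.70×10^-6 + 0.444/4.17×10^-7 + 0.962/7.40×10^-7) = 4.690×10^-3 rad.

0.269°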